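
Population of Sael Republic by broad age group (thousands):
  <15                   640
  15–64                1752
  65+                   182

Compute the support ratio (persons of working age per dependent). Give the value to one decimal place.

Support ratio: 2.1

Support ratio = 1752 / (640 + 182) = 1752 / 822 = 2.1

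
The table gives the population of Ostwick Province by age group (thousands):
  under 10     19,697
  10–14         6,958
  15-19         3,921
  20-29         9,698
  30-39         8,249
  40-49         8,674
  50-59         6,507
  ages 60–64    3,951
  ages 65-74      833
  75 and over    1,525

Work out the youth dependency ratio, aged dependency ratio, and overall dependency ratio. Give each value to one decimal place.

0–14: 19,697 + 6,958 = 26,655
15–64: 3,921 + 9,698 + 8,249 + 8,674 + 6,507 + 3,951 = 41,000
65+: 833 + 1,525 = 2,358
Youth dependency ratio = 26,655 / 41,000 × 100 = 65.0
Old-age dependency ratio = 2,358 / 41,000 × 100 = 5.8
Total dependency ratio = (26,655 + 2,358) / 41,000 × 100 = 29,013 / 41,000 × 100 = 70.8

Youth dependency ratio: 65.0
Old-age dependency ratio: 5.8
Total dependency ratio: 70.8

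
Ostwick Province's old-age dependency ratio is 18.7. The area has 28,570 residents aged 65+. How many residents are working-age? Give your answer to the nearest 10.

Working-age: 152,780

Old-age dependency ratio = elderly / working-age × 100
18.7 = 28,570 / W × 100
⇒ 152,780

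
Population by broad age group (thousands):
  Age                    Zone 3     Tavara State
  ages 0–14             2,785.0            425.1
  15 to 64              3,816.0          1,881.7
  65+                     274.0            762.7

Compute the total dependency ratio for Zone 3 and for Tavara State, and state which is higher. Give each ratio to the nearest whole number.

Zone 3: (2,785.0 + 274.0) / 3,816.0 × 100 = 3,059.0 / 3,816.0 × 100 = 80
Tavara State: (425.1 + 762.7) / 1,881.7 × 100 = 1,187.8 / 1,881.7 × 100 = 63

Zone 3: 80
Tavara State: 63
Higher: Zone 3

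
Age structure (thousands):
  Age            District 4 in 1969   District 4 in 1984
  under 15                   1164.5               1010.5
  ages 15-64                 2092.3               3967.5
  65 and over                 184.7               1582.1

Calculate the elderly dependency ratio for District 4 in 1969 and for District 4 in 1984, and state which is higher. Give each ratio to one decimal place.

District 4 in 1969: 184.7 / 2092.3 × 100 = 8.8
District 4 in 1984: 1582.1 / 3967.5 × 100 = 39.9

District 4 in 1969: 8.8
District 4 in 1984: 39.9
Higher: District 4 in 1984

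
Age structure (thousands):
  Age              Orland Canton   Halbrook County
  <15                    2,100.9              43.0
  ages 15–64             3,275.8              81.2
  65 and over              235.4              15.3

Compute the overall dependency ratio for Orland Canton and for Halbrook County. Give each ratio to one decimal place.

Orland Canton: (2,100.9 + 235.4) / 3,275.8 × 100 = 2,336.3 / 3,275.8 × 100 = 71.3
Halbrook County: (43.0 + 15.3) / 81.2 × 100 = 58.3 / 81.2 × 100 = 71.8

Orland Canton: 71.3
Halbrook County: 71.8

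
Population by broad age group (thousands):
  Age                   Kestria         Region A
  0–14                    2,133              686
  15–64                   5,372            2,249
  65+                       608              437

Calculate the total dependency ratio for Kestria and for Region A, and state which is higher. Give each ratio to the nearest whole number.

Kestria: (2,133 + 608) / 5,372 × 100 = 2,741 / 5,372 × 100 = 51
Region A: (686 + 437) / 2,249 × 100 = 1,123 / 2,249 × 100 = 50

Kestria: 51
Region A: 50
Higher: Kestria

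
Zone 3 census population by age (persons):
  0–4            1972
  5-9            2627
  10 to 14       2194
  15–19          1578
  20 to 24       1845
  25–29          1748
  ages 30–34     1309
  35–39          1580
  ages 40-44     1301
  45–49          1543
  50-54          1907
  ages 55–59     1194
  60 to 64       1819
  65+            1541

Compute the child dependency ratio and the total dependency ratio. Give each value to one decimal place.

Youth dependency ratio: 42.9
Total dependency ratio: 52.7

0–14: 1972 + 2627 + 2194 = 6793
15–64: 1578 + 1845 + 1748 + 1309 + 1580 + 1301 + 1543 + 1907 + 1194 + 1819 = 15824
65+: 1541
Youth dependency ratio = 6793 / 15824 × 100 = 42.9
Total dependency ratio = (6793 + 1541) / 15824 × 100 = 8334 / 15824 × 100 = 52.7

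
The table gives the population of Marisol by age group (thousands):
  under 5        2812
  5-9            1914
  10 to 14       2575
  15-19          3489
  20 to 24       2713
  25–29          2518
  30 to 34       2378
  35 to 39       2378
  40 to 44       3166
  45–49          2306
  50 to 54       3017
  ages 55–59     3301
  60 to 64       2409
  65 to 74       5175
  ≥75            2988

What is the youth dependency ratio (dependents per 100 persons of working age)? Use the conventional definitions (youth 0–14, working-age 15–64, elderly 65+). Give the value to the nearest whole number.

Youth dependency ratio: 26

0–14: 2812 + 1914 + 2575 = 7301
15–64: 3489 + 2713 + 2518 + 2378 + 2378 + 3166 + 2306 + 3017 + 3301 + 2409 = 27675
65+: 5175 + 2988 = 8163
Youth dependency ratio = 7301 / 27675 × 100 = 26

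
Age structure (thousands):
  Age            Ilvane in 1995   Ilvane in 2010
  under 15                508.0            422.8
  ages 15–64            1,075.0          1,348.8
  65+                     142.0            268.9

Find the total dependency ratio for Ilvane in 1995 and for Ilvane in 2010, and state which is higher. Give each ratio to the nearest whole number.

Ilvane in 1995: (508.0 + 142.0) / 1,075.0 × 100 = 650.0 / 1,075.0 × 100 = 60
Ilvane in 2010: (422.8 + 268.9) / 1,348.8 × 100 = 691.7 / 1,348.8 × 100 = 51

Ilvane in 1995: 60
Ilvane in 2010: 51
Higher: Ilvane in 1995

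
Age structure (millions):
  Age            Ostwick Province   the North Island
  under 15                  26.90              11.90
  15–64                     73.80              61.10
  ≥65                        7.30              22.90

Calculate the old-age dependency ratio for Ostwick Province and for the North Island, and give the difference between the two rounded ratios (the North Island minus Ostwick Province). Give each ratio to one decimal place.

Ostwick Province: 7.30 / 73.80 × 100 = 9.9
the North Island: 22.90 / 61.10 × 100 = 37.5

Ostwick Province: 9.9
the North Island: 37.5
Difference: +27.6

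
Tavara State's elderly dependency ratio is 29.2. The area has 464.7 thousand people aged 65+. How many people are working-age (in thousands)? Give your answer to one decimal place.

Old-age dependency ratio = elderly / working-age × 100
29.2 = 464.7 / W × 100
⇒ 1,591.4

Working-age: 1,591.4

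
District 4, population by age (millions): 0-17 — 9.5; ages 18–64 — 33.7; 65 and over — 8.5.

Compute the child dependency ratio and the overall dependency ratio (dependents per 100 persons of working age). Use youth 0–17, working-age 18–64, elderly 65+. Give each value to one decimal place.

Youth dependency ratio = 9.5 / 33.7 × 100 = 28.2
Total dependency ratio = (9.5 + 8.5) / 33.7 × 100 = 18.0 / 33.7 × 100 = 53.4

Youth dependency ratio: 28.2
Total dependency ratio: 53.4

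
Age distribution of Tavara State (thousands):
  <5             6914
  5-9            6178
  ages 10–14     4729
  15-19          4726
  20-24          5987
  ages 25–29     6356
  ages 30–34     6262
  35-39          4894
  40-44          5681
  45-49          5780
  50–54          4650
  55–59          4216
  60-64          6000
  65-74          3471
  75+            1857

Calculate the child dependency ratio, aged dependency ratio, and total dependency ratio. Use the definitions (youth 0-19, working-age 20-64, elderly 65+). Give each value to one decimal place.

Youth dependency ratio: 45.3
Old-age dependency ratio: 10.7
Total dependency ratio: 55.9

0–19: 6914 + 6178 + 4729 + 4726 = 22547
20–64: 5987 + 6356 + 6262 + 4894 + 5681 + 5780 + 4650 + 4216 + 6000 = 49826
65+: 3471 + 1857 = 5328
Youth dependency ratio = 22547 / 49826 × 100 = 45.3
Old-age dependency ratio = 5328 / 49826 × 100 = 10.7
Total dependency ratio = (22547 + 5328) / 49826 × 100 = 27875 / 49826 × 100 = 55.9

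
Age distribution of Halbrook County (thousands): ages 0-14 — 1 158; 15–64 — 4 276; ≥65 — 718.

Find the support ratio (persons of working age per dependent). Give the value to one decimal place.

Support ratio = 4 276 / (1 158 + 718) = 4 276 / 1 876 = 2.3

Support ratio: 2.3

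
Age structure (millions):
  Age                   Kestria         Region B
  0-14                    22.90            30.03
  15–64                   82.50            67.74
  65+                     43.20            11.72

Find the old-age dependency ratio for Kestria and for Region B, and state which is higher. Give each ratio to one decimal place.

Kestria: 43.20 / 82.50 × 100 = 52.4
Region B: 11.72 / 67.74 × 100 = 17.3

Kestria: 52.4
Region B: 17.3
Higher: Kestria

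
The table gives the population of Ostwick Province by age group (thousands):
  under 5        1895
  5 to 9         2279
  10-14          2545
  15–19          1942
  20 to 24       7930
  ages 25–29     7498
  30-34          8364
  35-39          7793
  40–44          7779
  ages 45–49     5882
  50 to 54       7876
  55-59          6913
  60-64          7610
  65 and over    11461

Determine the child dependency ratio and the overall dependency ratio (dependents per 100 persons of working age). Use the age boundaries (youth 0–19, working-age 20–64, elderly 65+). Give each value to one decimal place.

Youth dependency ratio: 12.8
Total dependency ratio: 29.7

0–19: 1895 + 2279 + 2545 + 1942 = 8661
20–64: 7930 + 7498 + 8364 + 7793 + 7779 + 5882 + 7876 + 6913 + 7610 = 67645
65+: 11461
Youth dependency ratio = 8661 / 67645 × 100 = 12.8
Total dependency ratio = (8661 + 11461) / 67645 × 100 = 20122 / 67645 × 100 = 29.7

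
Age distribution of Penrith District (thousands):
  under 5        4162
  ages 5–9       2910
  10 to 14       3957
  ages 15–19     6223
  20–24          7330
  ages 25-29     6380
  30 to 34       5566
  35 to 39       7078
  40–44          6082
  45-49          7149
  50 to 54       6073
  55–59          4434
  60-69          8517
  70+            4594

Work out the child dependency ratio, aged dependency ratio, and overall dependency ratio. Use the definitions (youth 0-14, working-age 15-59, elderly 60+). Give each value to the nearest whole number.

0–14: 4162 + 2910 + 3957 = 11029
15–59: 6223 + 7330 + 6380 + 5566 + 7078 + 6082 + 7149 + 6073 + 4434 = 56315
60+: 8517 + 4594 = 13111
Youth dependency ratio = 11029 / 56315 × 100 = 20
Old-age dependency ratio = 13111 / 56315 × 100 = 23
Total dependency ratio = (11029 + 13111) / 56315 × 100 = 24140 / 56315 × 100 = 43

Youth dependency ratio: 20
Old-age dependency ratio: 23
Total dependency ratio: 43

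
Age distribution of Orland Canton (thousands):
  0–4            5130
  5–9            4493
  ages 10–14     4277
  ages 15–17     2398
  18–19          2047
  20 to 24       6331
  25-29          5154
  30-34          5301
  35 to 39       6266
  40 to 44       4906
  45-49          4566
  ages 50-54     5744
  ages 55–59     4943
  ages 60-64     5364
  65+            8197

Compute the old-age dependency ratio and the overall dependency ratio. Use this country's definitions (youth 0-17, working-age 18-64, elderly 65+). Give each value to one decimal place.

0–17: 5130 + 4493 + 4277 + 2398 = 16298
18–64: 2047 + 6331 + 5154 + 5301 + 6266 + 4906 + 4566 + 5744 + 4943 + 5364 = 50622
65+: 8197
Old-age dependency ratio = 8197 / 50622 × 100 = 16.2
Total dependency ratio = (16298 + 8197) / 50622 × 100 = 24495 / 50622 × 100 = 48.4

Old-age dependency ratio: 16.2
Total dependency ratio: 48.4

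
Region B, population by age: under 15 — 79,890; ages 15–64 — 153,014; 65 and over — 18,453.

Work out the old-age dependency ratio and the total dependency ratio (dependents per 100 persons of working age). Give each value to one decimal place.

Old-age dependency ratio = 18,453 / 153,014 × 100 = 12.1
Total dependency ratio = (79,890 + 18,453) / 153,014 × 100 = 98,343 / 153,014 × 100 = 64.3

Old-age dependency ratio: 12.1
Total dependency ratio: 64.3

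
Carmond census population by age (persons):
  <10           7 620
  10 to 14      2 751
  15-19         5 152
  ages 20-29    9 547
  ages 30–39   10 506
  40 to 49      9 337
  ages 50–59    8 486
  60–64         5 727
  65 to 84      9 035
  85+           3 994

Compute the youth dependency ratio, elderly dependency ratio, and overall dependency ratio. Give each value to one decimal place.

Youth dependency ratio: 21.3
Old-age dependency ratio: 26.7
Total dependency ratio: 48.0

0–14: 7 620 + 2 751 = 10 371
15–64: 5 152 + 9 547 + 10 506 + 9 337 + 8 486 + 5 727 = 48 755
65+: 9 035 + 3 994 = 13 029
Youth dependency ratio = 10 371 / 48 755 × 100 = 21.3
Old-age dependency ratio = 13 029 / 48 755 × 100 = 26.7
Total dependency ratio = (10 371 + 13 029) / 48 755 × 100 = 23 400 / 48 755 × 100 = 48.0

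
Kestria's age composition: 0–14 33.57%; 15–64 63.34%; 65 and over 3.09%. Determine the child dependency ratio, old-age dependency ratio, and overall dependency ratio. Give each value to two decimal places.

Youth dependency ratio: 53.00
Old-age dependency ratio: 4.88
Total dependency ratio: 57.88

Youth dependency ratio = 33.57 / 63.34 × 100 = 53.00
Old-age dependency ratio = 3.09 / 63.34 × 100 = 4.88
Total dependency ratio = (33.57 + 3.09) / 63.34 × 100 = 36.66 / 63.34 × 100 = 57.88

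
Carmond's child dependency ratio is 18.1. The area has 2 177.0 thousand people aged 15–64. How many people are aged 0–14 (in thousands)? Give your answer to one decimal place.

Aged 0–14: 394.0

Youth dependency ratio = youth / working-age × 100
18.1 = Y / 2 177.0 × 100
⇒ 394.0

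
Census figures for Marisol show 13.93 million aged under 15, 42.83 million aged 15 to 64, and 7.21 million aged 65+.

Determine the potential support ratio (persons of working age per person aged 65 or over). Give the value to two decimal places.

Potential support ratio: 5.94

Potential support ratio = 42.83 / 7.21 = 5.94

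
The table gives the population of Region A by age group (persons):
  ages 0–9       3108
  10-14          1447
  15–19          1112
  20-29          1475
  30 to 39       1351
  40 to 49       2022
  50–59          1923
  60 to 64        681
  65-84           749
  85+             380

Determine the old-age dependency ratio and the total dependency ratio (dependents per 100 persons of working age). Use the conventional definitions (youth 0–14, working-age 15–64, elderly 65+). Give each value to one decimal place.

0–14: 3108 + 1447 = 4555
15–64: 1112 + 1475 + 1351 + 2022 + 1923 + 681 = 8564
65+: 749 + 380 = 1129
Old-age dependency ratio = 1129 / 8564 × 100 = 13.2
Total dependency ratio = (4555 + 1129) / 8564 × 100 = 5684 / 8564 × 100 = 66.4

Old-age dependency ratio: 13.2
Total dependency ratio: 66.4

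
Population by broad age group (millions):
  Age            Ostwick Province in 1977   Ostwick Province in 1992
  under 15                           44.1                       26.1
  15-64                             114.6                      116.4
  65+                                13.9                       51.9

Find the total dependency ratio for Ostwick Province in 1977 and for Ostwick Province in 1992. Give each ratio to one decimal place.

Ostwick Province in 1977: (44.1 + 13.9) / 114.6 × 100 = 58.0 / 114.6 × 100 = 50.6
Ostwick Province in 1992: (26.1 + 51.9) / 116.4 × 100 = 78.0 / 116.4 × 100 = 67.0

Ostwick Province in 1977: 50.6
Ostwick Province in 1992: 67.0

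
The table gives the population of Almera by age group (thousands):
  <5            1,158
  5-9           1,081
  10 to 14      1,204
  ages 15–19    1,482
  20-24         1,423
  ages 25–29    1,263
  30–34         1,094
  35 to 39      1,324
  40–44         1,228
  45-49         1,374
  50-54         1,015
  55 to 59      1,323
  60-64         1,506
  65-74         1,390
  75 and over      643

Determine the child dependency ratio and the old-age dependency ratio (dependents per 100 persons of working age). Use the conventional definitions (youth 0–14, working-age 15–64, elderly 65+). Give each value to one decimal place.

Youth dependency ratio: 26.4
Old-age dependency ratio: 15.6

0–14: 1,158 + 1,081 + 1,204 = 3,443
15–64: 1,482 + 1,423 + 1,263 + 1,094 + 1,324 + 1,228 + 1,374 + 1,015 + 1,323 + 1,506 = 13,032
65+: 1,390 + 643 = 2,033
Youth dependency ratio = 3,443 / 13,032 × 100 = 26.4
Old-age dependency ratio = 2,033 / 13,032 × 100 = 15.6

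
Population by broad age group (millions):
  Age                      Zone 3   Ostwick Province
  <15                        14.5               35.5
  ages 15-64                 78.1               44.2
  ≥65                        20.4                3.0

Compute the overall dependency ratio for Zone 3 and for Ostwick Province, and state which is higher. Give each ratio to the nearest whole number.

Zone 3: 45
Ostwick Province: 87
Higher: Ostwick Province

Zone 3: (14.5 + 20.4) / 78.1 × 100 = 34.9 / 78.1 × 100 = 45
Ostwick Province: (35.5 + 3.0) / 44.2 × 100 = 38.5 / 44.2 × 100 = 87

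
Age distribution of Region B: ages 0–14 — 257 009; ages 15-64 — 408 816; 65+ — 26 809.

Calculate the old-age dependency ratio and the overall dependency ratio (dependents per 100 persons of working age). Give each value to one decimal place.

Old-age dependency ratio: 6.6
Total dependency ratio: 69.4

Old-age dependency ratio = 26 809 / 408 816 × 100 = 6.6
Total dependency ratio = (257 009 + 26 809) / 408 816 × 100 = 283 818 / 408 816 × 100 = 69.4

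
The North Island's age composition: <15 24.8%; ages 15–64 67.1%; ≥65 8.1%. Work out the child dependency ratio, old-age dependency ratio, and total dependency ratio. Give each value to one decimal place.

Youth dependency ratio: 37.0
Old-age dependency ratio: 12.1
Total dependency ratio: 49.0

Youth dependency ratio = 24.8 / 67.1 × 100 = 37.0
Old-age dependency ratio = 8.1 / 67.1 × 100 = 12.1
Total dependency ratio = (24.8 + 8.1) / 67.1 × 100 = 32.9 / 67.1 × 100 = 49.0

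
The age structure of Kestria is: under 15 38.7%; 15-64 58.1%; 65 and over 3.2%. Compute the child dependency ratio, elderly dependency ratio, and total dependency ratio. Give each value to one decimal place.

Youth dependency ratio = 38.7 / 58.1 × 100 = 66.6
Old-age dependency ratio = 3.2 / 58.1 × 100 = 5.5
Total dependency ratio = (38.7 + 3.2) / 58.1 × 100 = 41.9 / 58.1 × 100 = 72.1

Youth dependency ratio: 66.6
Old-age dependency ratio: 5.5
Total dependency ratio: 72.1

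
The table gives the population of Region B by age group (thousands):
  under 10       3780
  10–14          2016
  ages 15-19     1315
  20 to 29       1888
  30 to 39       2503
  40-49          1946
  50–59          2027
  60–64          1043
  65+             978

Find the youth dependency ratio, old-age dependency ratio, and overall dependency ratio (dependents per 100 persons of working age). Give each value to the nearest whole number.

Youth dependency ratio: 54
Old-age dependency ratio: 9
Total dependency ratio: 63

0–14: 3780 + 2016 = 5796
15–64: 1315 + 1888 + 2503 + 1946 + 2027 + 1043 = 10722
65+: 978
Youth dependency ratio = 5796 / 10722 × 100 = 54
Old-age dependency ratio = 978 / 10722 × 100 = 9
Total dependency ratio = (5796 + 978) / 10722 × 100 = 6774 / 10722 × 100 = 63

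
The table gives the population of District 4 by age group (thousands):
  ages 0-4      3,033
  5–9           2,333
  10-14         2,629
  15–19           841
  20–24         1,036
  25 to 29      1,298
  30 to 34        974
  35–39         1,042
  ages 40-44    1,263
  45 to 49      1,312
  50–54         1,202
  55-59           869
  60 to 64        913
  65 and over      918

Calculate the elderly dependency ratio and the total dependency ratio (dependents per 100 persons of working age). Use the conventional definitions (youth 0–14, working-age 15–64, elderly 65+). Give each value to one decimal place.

Old-age dependency ratio: 8.5
Total dependency ratio: 82.9

0–14: 3,033 + 2,333 + 2,629 = 7,995
15–64: 841 + 1,036 + 1,298 + 974 + 1,042 + 1,263 + 1,312 + 1,202 + 869 + 913 = 10,750
65+: 918
Old-age dependency ratio = 918 / 10,750 × 100 = 8.5
Total dependency ratio = (7,995 + 918) / 10,750 × 100 = 8,913 / 10,750 × 100 = 82.9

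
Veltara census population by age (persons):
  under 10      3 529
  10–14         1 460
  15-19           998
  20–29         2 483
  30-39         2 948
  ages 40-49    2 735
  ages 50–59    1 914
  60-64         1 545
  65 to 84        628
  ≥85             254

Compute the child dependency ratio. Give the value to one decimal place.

Youth dependency ratio: 39.5

0–14: 3 529 + 1 460 = 4 989
15–64: 998 + 2 483 + 2 948 + 2 735 + 1 914 + 1 545 = 12 623
65+: 628 + 254 = 882
Youth dependency ratio = 4 989 / 12 623 × 100 = 39.5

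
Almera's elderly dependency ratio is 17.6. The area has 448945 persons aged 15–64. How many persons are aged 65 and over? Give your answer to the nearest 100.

Aged 65 and over: 79000

Old-age dependency ratio = elderly / working-age × 100
17.6 = E / 448945 × 100
⇒ 79000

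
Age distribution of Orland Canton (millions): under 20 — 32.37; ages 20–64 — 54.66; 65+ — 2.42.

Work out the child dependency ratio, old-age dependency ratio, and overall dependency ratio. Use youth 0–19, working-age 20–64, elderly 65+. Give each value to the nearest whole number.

Youth dependency ratio = 32.37 / 54.66 × 100 = 59
Old-age dependency ratio = 2.42 / 54.66 × 100 = 4
Total dependency ratio = (32.37 + 2.42) / 54.66 × 100 = 34.79 / 54.66 × 100 = 64

Youth dependency ratio: 59
Old-age dependency ratio: 4
Total dependency ratio: 64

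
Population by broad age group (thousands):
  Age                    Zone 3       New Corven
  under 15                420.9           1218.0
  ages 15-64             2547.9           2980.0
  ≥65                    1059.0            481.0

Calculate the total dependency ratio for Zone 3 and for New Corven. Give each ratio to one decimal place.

Zone 3: 58.1
New Corven: 57.0

Zone 3: (420.9 + 1059.0) / 2547.9 × 100 = 1479.9 / 2547.9 × 100 = 58.1
New Corven: (1218.0 + 481.0) / 2980.0 × 100 = 1699.0 / 2980.0 × 100 = 57.0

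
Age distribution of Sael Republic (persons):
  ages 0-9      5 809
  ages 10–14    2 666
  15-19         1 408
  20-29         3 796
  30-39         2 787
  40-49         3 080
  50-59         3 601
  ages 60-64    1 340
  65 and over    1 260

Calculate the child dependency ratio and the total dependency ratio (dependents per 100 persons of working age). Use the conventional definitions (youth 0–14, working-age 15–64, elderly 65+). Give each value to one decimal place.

Youth dependency ratio: 52.9
Total dependency ratio: 60.8

0–14: 5 809 + 2 666 = 8 475
15–64: 1 408 + 3 796 + 2 787 + 3 080 + 3 601 + 1 340 = 16 012
65+: 1 260
Youth dependency ratio = 8 475 / 16 012 × 100 = 52.9
Total dependency ratio = (8 475 + 1 260) / 16 012 × 100 = 9 735 / 16 012 × 100 = 60.8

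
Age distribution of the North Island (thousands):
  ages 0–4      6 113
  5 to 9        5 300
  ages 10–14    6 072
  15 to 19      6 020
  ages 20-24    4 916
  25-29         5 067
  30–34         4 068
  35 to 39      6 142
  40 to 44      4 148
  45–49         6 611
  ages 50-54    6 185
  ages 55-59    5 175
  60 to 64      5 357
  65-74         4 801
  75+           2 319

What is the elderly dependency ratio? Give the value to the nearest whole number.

0–14: 6 113 + 5 300 + 6 072 = 17 485
15–64: 6 020 + 4 916 + 5 067 + 4 068 + 6 142 + 4 148 + 6 611 + 6 185 + 5 175 + 5 357 = 53 689
65+: 4 801 + 2 319 = 7 120
Old-age dependency ratio = 7 120 / 53 689 × 100 = 13

Old-age dependency ratio: 13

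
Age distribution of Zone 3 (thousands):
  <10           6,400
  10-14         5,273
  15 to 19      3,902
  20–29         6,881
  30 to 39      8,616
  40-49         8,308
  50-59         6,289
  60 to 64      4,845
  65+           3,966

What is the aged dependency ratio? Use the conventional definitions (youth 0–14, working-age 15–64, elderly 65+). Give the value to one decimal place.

0–14: 6,400 + 5,273 = 11,673
15–64: 3,902 + 6,881 + 8,616 + 8,308 + 6,289 + 4,845 = 38,841
65+: 3,966
Old-age dependency ratio = 3,966 / 38,841 × 100 = 10.2

Old-age dependency ratio: 10.2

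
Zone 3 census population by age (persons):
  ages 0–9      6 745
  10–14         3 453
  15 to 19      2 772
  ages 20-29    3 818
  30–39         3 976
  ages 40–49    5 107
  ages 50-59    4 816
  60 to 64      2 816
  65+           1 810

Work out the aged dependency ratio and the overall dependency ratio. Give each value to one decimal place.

Old-age dependency ratio: 7.8
Total dependency ratio: 51.5

0–14: 6 745 + 3 453 = 10 198
15–64: 2 772 + 3 818 + 3 976 + 5 107 + 4 816 + 2 816 = 23 305
65+: 1 810
Old-age dependency ratio = 1 810 / 23 305 × 100 = 7.8
Total dependency ratio = (10 198 + 1 810) / 23 305 × 100 = 12 008 / 23 305 × 100 = 51.5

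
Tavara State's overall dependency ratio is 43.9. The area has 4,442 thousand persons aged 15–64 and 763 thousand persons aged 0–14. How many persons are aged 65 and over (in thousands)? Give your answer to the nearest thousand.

Aged 65 and over: 1,187

Total dependency ratio = (youth + elderly) / working-age × 100
43.9 = (763 + E) / 4,442 × 100
⇒ 1,187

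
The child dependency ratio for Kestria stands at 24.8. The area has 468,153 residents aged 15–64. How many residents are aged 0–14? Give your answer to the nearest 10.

Youth dependency ratio = youth / working-age × 100
24.8 = Y / 468,153 × 100
⇒ 116,100

Aged 0–14: 116,100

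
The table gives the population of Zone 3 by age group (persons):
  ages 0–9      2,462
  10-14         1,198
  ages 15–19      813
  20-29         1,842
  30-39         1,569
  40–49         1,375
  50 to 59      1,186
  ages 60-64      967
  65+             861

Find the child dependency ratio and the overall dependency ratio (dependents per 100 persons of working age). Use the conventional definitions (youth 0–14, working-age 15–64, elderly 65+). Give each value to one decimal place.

Youth dependency ratio: 47.2
Total dependency ratio: 58.3

0–14: 2,462 + 1,198 = 3,660
15–64: 813 + 1,842 + 1,569 + 1,375 + 1,186 + 967 = 7,752
65+: 861
Youth dependency ratio = 3,660 / 7,752 × 100 = 47.2
Total dependency ratio = (3,660 + 861) / 7,752 × 100 = 4,521 / 7,752 × 100 = 58.3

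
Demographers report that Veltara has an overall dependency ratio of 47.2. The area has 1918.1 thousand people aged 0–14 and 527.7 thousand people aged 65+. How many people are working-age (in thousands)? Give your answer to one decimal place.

Working-age: 5181.8

Total dependency ratio = (youth + elderly) / working-age × 100
47.2 = (1918.1 + 527.7) / W × 100
⇒ 5181.8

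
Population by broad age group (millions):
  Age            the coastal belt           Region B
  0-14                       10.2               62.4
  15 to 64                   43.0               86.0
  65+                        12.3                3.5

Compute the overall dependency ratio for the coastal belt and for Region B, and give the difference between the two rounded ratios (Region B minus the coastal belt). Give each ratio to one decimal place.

the coastal belt: (10.2 + 12.3) / 43.0 × 100 = 22.5 / 43.0 × 100 = 52.3
Region B: (62.4 + 3.5) / 86.0 × 100 = 65.9 / 86.0 × 100 = 76.6

the coastal belt: 52.3
Region B: 76.6
Difference: +24.3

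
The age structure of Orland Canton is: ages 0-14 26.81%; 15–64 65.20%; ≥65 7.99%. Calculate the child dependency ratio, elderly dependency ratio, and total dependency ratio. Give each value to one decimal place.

Youth dependency ratio = 26.81 / 65.20 × 100 = 41.1
Old-age dependency ratio = 7.99 / 65.20 × 100 = 12.3
Total dependency ratio = (26.81 + 7.99) / 65.20 × 100 = 34.80 / 65.20 × 100 = 53.4

Youth dependency ratio: 41.1
Old-age dependency ratio: 12.3
Total dependency ratio: 53.4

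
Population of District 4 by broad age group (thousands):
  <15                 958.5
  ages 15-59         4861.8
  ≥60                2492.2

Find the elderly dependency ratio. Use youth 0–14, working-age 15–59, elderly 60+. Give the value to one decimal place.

Old-age dependency ratio: 51.3

Old-age dependency ratio = 2492.2 / 4861.8 × 100 = 51.3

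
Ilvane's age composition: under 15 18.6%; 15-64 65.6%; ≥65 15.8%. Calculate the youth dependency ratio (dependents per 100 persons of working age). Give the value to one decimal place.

Youth dependency ratio = 18.6 / 65.6 × 100 = 28.4

Youth dependency ratio: 28.4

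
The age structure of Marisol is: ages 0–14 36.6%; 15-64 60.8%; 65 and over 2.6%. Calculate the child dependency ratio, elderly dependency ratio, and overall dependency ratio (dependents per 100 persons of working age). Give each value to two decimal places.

Youth dependency ratio: 60.20
Old-age dependency ratio: 4.28
Total dependency ratio: 64.47

Youth dependency ratio = 36.6 / 60.8 × 100 = 60.20
Old-age dependency ratio = 2.6 / 60.8 × 100 = 4.28
Total dependency ratio = (36.6 + 2.6) / 60.8 × 100 = 39.2 / 60.8 × 100 = 64.47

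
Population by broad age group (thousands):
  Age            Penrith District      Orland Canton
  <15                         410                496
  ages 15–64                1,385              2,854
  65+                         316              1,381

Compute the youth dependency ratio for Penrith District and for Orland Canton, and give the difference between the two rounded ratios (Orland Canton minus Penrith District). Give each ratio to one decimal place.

Penrith District: 410 / 1,385 × 100 = 29.6
Orland Canton: 496 / 2,854 × 100 = 17.4

Penrith District: 29.6
Orland Canton: 17.4
Difference: -12.2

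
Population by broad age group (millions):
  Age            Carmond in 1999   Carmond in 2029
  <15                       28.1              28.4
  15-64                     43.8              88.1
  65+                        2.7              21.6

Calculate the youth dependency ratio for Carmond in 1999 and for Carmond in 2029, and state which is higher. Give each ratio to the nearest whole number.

Carmond in 1999: 28.1 / 43.8 × 100 = 64
Carmond in 2029: 28.4 / 88.1 × 100 = 32

Carmond in 1999: 64
Carmond in 2029: 32
Higher: Carmond in 1999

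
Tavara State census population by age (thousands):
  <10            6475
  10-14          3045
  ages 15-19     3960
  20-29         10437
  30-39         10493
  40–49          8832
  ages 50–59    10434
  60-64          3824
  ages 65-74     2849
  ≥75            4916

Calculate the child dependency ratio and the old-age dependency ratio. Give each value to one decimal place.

Youth dependency ratio: 19.8
Old-age dependency ratio: 16.2

0–14: 6475 + 3045 = 9520
15–64: 3960 + 10437 + 10493 + 8832 + 10434 + 3824 = 47980
65+: 2849 + 4916 = 7765
Youth dependency ratio = 9520 / 47980 × 100 = 19.8
Old-age dependency ratio = 7765 / 47980 × 100 = 16.2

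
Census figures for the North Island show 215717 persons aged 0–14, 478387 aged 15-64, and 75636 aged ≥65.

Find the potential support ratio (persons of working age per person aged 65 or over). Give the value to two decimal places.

Potential support ratio = 478387 / 75636 = 6.32

Potential support ratio: 6.32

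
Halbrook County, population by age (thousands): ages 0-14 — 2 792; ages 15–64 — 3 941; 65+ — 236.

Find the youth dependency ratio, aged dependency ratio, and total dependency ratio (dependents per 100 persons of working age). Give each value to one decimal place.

Youth dependency ratio = 2 792 / 3 941 × 100 = 70.8
Old-age dependency ratio = 236 / 3 941 × 100 = 6.0
Total dependency ratio = (2 792 + 236) / 3 941 × 100 = 3 028 / 3 941 × 100 = 76.8

Youth dependency ratio: 70.8
Old-age dependency ratio: 6.0
Total dependency ratio: 76.8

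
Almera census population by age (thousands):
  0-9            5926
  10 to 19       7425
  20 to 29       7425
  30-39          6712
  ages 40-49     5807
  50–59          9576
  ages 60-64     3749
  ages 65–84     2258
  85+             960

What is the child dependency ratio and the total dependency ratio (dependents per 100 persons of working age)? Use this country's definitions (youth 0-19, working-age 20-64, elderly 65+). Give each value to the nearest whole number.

0–19: 5926 + 7425 = 13351
20–64: 7425 + 6712 + 5807 + 9576 + 3749 = 33269
65+: 2258 + 960 = 3218
Youth dependency ratio = 13351 / 33269 × 100 = 40
Total dependency ratio = (13351 + 3218) / 33269 × 100 = 16569 / 33269 × 100 = 50

Youth dependency ratio: 40
Total dependency ratio: 50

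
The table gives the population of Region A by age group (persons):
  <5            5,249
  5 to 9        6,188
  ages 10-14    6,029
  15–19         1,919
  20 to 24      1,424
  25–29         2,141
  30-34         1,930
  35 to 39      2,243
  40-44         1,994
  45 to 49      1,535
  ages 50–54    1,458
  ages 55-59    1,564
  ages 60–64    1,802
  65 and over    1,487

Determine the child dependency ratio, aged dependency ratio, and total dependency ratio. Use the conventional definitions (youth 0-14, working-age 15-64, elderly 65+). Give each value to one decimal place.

Youth dependency ratio: 97.0
Old-age dependency ratio: 8.3
Total dependency ratio: 105.2

0–14: 5,249 + 6,188 + 6,029 = 17,466
15–64: 1,919 + 1,424 + 2,141 + 1,930 + 2,243 + 1,994 + 1,535 + 1,458 + 1,564 + 1,802 = 18,010
65+: 1,487
Youth dependency ratio = 17,466 / 18,010 × 100 = 97.0
Old-age dependency ratio = 1,487 / 18,010 × 100 = 8.3
Total dependency ratio = (17,466 + 1,487) / 18,010 × 100 = 18,953 / 18,010 × 100 = 105.2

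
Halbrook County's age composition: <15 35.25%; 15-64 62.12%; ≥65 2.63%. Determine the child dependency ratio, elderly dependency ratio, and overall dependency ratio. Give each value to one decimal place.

Youth dependency ratio = 35.25 / 62.12 × 100 = 56.7
Old-age dependency ratio = 2.63 / 62.12 × 100 = 4.2
Total dependency ratio = (35.25 + 2.63) / 62.12 × 100 = 37.88 / 62.12 × 100 = 61.0

Youth dependency ratio: 56.7
Old-age dependency ratio: 4.2
Total dependency ratio: 61.0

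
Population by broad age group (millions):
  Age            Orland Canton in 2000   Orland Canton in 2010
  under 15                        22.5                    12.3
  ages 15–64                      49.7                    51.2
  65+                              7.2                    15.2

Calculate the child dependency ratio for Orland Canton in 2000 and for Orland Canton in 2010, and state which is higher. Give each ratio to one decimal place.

Orland Canton in 2000: 45.3
Orland Canton in 2010: 24.0
Higher: Orland Canton in 2000

Orland Canton in 2000: 22.5 / 49.7 × 100 = 45.3
Orland Canton in 2010: 12.3 / 51.2 × 100 = 24.0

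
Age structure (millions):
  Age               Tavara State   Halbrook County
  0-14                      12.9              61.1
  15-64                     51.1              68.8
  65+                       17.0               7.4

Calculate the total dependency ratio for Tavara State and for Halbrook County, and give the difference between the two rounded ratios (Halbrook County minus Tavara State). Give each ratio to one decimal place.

Tavara State: 58.5
Halbrook County: 99.6
Difference: +41.1

Tavara State: (12.9 + 17.0) / 51.1 × 100 = 29.9 / 51.1 × 100 = 58.5
Halbrook County: (61.1 + 7.4) / 68.8 × 100 = 68.5 / 68.8 × 100 = 99.6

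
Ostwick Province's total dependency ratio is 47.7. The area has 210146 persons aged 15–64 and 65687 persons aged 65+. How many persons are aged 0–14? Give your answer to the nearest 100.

Aged 0–14: 34600

Total dependency ratio = (youth + elderly) / working-age × 100
47.7 = (Y + 65687) / 210146 × 100
⇒ 34600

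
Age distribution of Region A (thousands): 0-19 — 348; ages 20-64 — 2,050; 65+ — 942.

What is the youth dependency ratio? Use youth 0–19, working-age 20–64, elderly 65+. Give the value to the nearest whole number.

Youth dependency ratio = 348 / 2,050 × 100 = 17

Youth dependency ratio: 17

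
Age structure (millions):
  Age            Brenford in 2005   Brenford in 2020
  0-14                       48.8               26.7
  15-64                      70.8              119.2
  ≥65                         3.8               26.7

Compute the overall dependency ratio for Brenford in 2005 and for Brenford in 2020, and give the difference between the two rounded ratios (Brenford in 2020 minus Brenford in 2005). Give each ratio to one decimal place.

Brenford in 2005: 74.3
Brenford in 2020: 44.8
Difference: -29.5

Brenford in 2005: (48.8 + 3.8) / 70.8 × 100 = 52.6 / 70.8 × 100 = 74.3
Brenford in 2020: (26.7 + 26.7) / 119.2 × 100 = 53.4 / 119.2 × 100 = 44.8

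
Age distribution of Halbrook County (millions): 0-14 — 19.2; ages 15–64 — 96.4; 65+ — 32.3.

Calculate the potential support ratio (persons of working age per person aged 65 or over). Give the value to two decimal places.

Potential support ratio: 2.98

Potential support ratio = 96.4 / 32.3 = 2.98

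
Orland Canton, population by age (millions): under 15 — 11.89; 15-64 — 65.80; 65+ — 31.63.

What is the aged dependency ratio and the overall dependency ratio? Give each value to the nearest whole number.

Old-age dependency ratio = 31.63 / 65.80 × 100 = 48
Total dependency ratio = (11.89 + 31.63) / 65.80 × 100 = 43.52 / 65.80 × 100 = 66

Old-age dependency ratio: 48
Total dependency ratio: 66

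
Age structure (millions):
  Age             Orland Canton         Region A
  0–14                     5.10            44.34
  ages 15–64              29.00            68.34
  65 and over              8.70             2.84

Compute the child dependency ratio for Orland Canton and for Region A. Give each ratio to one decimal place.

Orland Canton: 5.10 / 29.00 × 100 = 17.6
Region A: 44.34 / 68.34 × 100 = 64.9

Orland Canton: 17.6
Region A: 64.9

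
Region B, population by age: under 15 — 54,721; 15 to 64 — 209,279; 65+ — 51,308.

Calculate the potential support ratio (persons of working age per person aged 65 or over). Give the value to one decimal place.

Potential support ratio = 209,279 / 51,308 = 4.1

Potential support ratio: 4.1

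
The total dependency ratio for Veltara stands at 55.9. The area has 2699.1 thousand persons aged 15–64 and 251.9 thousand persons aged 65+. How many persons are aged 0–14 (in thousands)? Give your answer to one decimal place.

Aged 0–14: 1256.9

Total dependency ratio = (youth + elderly) / working-age × 100
55.9 = (Y + 251.9) / 2699.1 × 100
⇒ 1256.9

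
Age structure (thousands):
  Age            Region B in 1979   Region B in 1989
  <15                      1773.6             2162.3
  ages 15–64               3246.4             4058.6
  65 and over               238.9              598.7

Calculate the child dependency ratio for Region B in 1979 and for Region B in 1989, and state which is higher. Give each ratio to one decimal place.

Region B in 1979: 1773.6 / 3246.4 × 100 = 54.6
Region B in 1989: 2162.3 / 4058.6 × 100 = 53.3

Region B in 1979: 54.6
Region B in 1989: 53.3
Higher: Region B in 1979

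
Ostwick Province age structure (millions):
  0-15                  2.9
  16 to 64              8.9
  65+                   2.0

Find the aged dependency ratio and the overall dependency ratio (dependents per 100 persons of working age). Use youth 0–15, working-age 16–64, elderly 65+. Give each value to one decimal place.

Old-age dependency ratio: 22.5
Total dependency ratio: 55.1

Old-age dependency ratio = 2.0 / 8.9 × 100 = 22.5
Total dependency ratio = (2.9 + 2.0) / 8.9 × 100 = 4.9 / 8.9 × 100 = 55.1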